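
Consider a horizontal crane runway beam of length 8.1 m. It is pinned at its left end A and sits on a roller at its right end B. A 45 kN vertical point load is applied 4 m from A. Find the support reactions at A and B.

A_x = 0, A_y = 22.78 kN, B_y = 22.22 kN

ΣM about A: B_y·8.1 − 45·4 = 0 → B_y = 180/8.1 = 22.2222 ≈ 22.22 kN.
ΣF_y = 0: A_y + 22.2222 − 45 = 0 → A_y = 22.78 kN.
ΣF_x = 0: no horizontal applied forces, so A_x = 0.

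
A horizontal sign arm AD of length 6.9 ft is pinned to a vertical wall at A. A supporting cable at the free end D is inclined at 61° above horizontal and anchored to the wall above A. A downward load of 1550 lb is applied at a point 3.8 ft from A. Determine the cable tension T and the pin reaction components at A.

ΣM about A: T·sin61°·6.9 − 1550·3.8 = 0 → T = 5890/(6.9·0.87462) = 975.993 ≈ 976.0 lb.
ΣF_x = 0: A_x − T·cos61° = 0 → A_x = 975.993 × 0.48481 = 473.2 lb.
ΣF_y = 0: A_y + T·sin61° − 1550 = 0 → A_y = 1550 − 975.993 × 0.87462 = 696.4 lb.

T = 976.0 lb, A_x = 473.2 lb, A_y = 696.4 lb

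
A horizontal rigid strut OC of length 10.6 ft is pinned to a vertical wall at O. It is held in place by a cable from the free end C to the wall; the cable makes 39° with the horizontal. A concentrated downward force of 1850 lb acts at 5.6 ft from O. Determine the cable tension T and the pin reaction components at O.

T = 1553 lb, O_x = 1207 lb, O_y = 872.6 lb

ΣM about O: T·sin39°·10.6 − 1850·5.6 = 0 → T = 10360/(10.6·0.62932) = 1553.04 ≈ 1553 lb.
ΣF_x = 0: O_x − T·cos39° = 0 → O_x = 1553.04 × 0.777146 = 1207 lb.
ΣF_y = 0: O_y + T·sin39° − 1850 = 0 → O_y = 1850 − 1553.04 × 0.62932 = 872.6 lb.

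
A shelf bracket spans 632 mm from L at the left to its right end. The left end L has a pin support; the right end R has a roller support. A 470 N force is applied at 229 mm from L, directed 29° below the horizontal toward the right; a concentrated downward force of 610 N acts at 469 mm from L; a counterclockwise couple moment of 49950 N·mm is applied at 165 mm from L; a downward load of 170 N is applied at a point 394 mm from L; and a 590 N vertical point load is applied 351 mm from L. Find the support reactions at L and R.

ΣM about L: R_y·632 − 470·sin29°·229 − 610·469 + 49950 − 170·394 − 590·351 = 0 → R_y = 562390/632 = 889.858 ≈ 889.9 N.
ΣF_y = 0: L_y + 889.858 − 470·sin29° − 610 − 170 − 590 = 0 → L_y = 708.0 N.
ΣF_x = 0: L_x + 470·cos29° = 0 → L_x = -411.1 N.

L_x = -411.1 N, L_y = 708.0 N, R_y = 889.9 N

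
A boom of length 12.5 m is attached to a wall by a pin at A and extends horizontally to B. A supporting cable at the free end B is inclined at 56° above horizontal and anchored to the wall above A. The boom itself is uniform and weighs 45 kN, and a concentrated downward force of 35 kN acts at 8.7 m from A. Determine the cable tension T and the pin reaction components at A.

ΣM about A: T·sin56°·12.5 − 45·6.25 − 35·8.7 = 0 → T = 585.75/(12.5·0.829038) = 56.5233 ≈ 56.52 kN.
ΣF_x = 0: A_x − T·cos56° = 0 → A_x = 56.5233 × 0.559193 = 31.61 kN.
ΣF_y = 0: A_y + T·sin56° − 45 − 35 = 0 → A_y = 80 − 56.5233 × 0.829038 = 33.14 kN.

T = 56.52 kN, A_x = 31.61 kN, A_y = 33.14 kN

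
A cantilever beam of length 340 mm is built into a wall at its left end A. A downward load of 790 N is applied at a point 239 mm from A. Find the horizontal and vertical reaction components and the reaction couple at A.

ΣF_x = 0: A_x = 0.
ΣF_y = 0: A_y − 790 = 0 → A_y = 790.0 N.
ΣM about A: M_A − 790·239 = 0 → M_A = 188800 N·mm.

A_x = 0, A_y = 790.0 N, M_A = 188800 N·mm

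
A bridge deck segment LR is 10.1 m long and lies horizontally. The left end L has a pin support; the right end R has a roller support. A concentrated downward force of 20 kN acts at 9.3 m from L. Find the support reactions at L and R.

Taking moments about L: R_y·10.1 − 20·9.3 = 0 → R_y = 186/10.1 = 18.4158 ≈ 18.42 kN.
ΣF_y = 0: L_y + 18.4158 − 20 = 0 → L_y = 1.584 kN.
ΣF_x = 0: no horizontal applied forces, so L_x = 0.

L_x = 0, L_y = 1.584 kN, R_y = 18.42 kN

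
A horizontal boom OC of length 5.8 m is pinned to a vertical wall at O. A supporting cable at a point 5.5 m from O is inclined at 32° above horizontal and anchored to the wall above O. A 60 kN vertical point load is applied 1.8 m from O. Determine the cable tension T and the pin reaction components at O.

ΣM about O: T·sin32°·5.5 − 60·1.8 = 0 → T = 108/(5.5·0.529919) = 37.0554 ≈ 37.06 kN.
ΣF_x = 0: O_x − T·cos32° = 0 → O_x = 37.0554 × 0.848048 = 31.42 kN.
ΣF_y = 0: O_y + T·sin32° − 60 = 0 → O_y = 60 − 37.0554 × 0.529919 = 40.36 kN.

T = 37.06 kN, O_x = 31.42 kN, O_y = 40.36 kN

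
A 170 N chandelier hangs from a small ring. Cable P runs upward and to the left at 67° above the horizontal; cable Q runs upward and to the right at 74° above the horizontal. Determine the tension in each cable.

T_P = 74.46 N, T_Q = 105.5 N

ΣF_x = 0: −T_P·cos67° + T_Q·cos74° = 0 → T_Q = 1.41756·T_P.
ΣF_y = 0: T_P·sin67° + T_Q·sin74° = 170.
Substitute: T_P·(0.920505 + 1.41756·0.961262) = 170 → T_P = 74.4585 ≈ 74.46 N.
Then T_Q = 1.41756 × 74.4585 = 105.5 N.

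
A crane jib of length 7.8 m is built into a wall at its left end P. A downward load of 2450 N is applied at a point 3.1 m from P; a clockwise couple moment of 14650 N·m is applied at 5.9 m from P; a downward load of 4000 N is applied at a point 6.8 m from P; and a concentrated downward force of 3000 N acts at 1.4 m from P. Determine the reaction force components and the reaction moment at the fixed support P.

P_x = 0, P_y = 9450 N, M_P = 53640 N·m

ΣF_x = 0: P_x = 0.
ΣF_y = 0: P_y − 2450 − 4000 − 3000 = 0 → P_y = 9450 N.
ΣM about P: M_P − 2450·3.1 − 14650 − 4000·6.8 − 3000·1.4 = 0 → M_P = 53640 N·m.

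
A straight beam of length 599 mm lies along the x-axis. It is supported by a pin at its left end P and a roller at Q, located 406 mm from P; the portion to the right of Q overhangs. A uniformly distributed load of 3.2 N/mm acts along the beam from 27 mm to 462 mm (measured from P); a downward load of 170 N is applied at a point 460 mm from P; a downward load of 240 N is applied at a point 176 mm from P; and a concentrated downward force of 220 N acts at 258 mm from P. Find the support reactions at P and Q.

Resultant of the distributed load: 3.2 × 435 = 1392 N at 244.5 mm from P.
Moments about P: Q_y·406 − (3.2·435)·244.5 − 170·460 − 240·176 − 220·258 = 0 → Q_y = 517544/406 = 1274.74 ≈ 1275 N.
ΣF_y = 0: P_y + 1274.74 − 3.2·435 − 170 − 240 − 220 = 0 → P_y = 747.3 N.
ΣF_x = 0: no horizontal applied forces, so P_x = 0.

P_x = 0, P_y = 747.3 N, Q_y = 1275 N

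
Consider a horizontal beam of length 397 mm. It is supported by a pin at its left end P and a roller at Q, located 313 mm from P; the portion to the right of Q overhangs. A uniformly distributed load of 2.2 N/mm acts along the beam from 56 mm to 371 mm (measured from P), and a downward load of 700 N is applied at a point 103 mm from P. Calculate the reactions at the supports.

Resultant of the distributed load: 2.2 × 315 = 693 N at 213.5 mm from P.
Taking moments about P: Q_y·313 − (2.2·315)·213.5 − 700·103 = 0 → Q_y = 220055.5/313 = 703.053 ≈ 703.1 N.
ΣF_y = 0: P_y + 703.053 − 2.2·315 − 700 = 0 → P_y = 689.9 N.
ΣF_x = 0: no horizontal applied forces, so P_x = 0.

P_x = 0, P_y = 689.9 N, Q_y = 703.1 N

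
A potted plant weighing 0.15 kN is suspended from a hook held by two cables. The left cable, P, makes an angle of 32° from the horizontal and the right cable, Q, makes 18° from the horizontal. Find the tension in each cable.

T_P = 0.1862 kN, T_Q = 0.1661 kN

ΣF_x = 0: −T_P·cos32° + T_Q·cos18° = 0 → T_Q = 0.891691·T_P.
ΣF_y = 0: T_P·sin32° + T_Q·sin18° = 0.15.
Substitute: T_P·(0.529919 + 0.891691·0.309017) = 0.15 → T_P = 0.186227 ≈ 0.1862 kN.
Then T_Q = 0.891691 × 0.186227 = 0.1661 kN.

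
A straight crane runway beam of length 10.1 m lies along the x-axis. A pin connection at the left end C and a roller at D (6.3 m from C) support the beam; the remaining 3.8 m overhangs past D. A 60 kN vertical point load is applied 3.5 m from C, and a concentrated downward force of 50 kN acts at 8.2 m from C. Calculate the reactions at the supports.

Moments about C: D_y·6.3 − 60·3.5 − 50·8.2 = 0 → D_y = 620/6.3 = 98.4127 ≈ 98.41 kN.
ΣF_y = 0: C_y + 98.4127 − 60 − 50 = 0 → C_y = 11.59 kN.
ΣF_x = 0: no horizontal applied forces, so C_x = 0.

C_x = 0, C_y = 11.59 kN, D_y = 98.41 kN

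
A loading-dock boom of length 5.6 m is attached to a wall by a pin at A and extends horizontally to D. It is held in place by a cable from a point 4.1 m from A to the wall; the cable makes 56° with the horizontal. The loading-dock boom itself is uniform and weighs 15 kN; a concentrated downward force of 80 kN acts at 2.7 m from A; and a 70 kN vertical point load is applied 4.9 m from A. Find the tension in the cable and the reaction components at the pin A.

T = 176.8 kN, A_x = 98.87 kN, A_y = 18.41 kN

ΣM about A: T·sin56°·4.1 − 15·2.8 − 80·2.7 − 70·4.9 = 0 → T = 601/(4.1·0.829038) = 176.814 ≈ 176.8 kN.
ΣF_x = 0: A_x − T·cos56° = 0 → A_x = 176.814 × 0.559193 = 98.87 kN.
ΣF_y = 0: A_y + T·sin56° − 15 − 80 − 70 = 0 → A_y = 165 − 176.814 × 0.829038 = 18.41 kN.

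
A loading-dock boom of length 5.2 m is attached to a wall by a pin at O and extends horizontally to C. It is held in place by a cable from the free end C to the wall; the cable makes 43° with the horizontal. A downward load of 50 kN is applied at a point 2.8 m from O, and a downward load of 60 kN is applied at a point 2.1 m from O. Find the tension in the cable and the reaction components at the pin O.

ΣM about O: T·sin43°·5.2 − 50·2.8 − 60·2.1 = 0 → T = 266/(5.2·0.681998) = 75.0059 ≈ 75.01 kN.
ΣF_x = 0: O_x − T·cos43° = 0 → O_x = 75.0059 × 0.731354 = 54.86 kN.
ΣF_y = 0: O_y + T·sin43° − 50 − 60 = 0 → O_y = 110 − 75.0059 × 0.681998 = 58.85 kN.

T = 75.01 kN, O_x = 54.86 kN, O_y = 58.85 kN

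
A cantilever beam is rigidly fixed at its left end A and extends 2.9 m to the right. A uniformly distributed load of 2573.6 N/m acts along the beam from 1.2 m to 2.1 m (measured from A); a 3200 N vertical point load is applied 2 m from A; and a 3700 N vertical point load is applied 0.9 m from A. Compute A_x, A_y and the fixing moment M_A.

A_x = 0, A_y = 9216 N, M_A = 13550 N·m

Resultant of the distributed load: 2573.6 × 0.9 = 2316.24 N at 1.65 m from A.
ΣF_x = 0: A_x = 0.
ΣF_y = 0: A_y − 2573.6·0.9 − 3200 − 3700 = 0 → A_y = 9216 N.
ΣM about A: M_A − (2573.6·0.9)·1.65 − 3200·2 − 3700·0.9 = 0 → M_A = 13550 N·m.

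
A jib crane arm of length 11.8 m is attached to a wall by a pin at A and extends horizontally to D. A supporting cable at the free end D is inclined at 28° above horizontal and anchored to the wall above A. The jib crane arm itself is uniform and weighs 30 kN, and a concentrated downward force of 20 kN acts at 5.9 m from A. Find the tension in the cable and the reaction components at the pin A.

T = 53.25 kN, A_x = 47.02 kN, A_y = 25.00 kN

ΣM about A: T·sin28°·11.8 − 30·5.9 − 20·5.9 = 0 → T = 295/(11.8·0.469472) = 53.2513 ≈ 53.25 kN.
ΣF_x = 0: A_x − T·cos28° = 0 → A_x = 53.2513 × 0.882948 = 47.02 kN.
ΣF_y = 0: A_y + T·sin28° − 30 − 20 = 0 → A_y = 50 − 53.2513 × 0.469472 = 25.00 kN.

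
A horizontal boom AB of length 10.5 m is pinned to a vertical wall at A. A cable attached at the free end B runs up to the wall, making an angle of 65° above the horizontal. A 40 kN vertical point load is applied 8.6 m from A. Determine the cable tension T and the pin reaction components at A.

ΣM about A: T·sin65°·10.5 − 40·8.6 = 0 → T = 344/(10.5·0.906308) = 36.1488 ≈ 36.15 kN.
ΣF_x = 0: A_x − T·cos65° = 0 → A_x = 36.1488 × 0.422618 = 15.28 kN.
ΣF_y = 0: A_y + T·sin65° − 40 = 0 → A_y = 40 − 36.1488 × 0.906308 = 7.238 kN.

T = 36.15 kN, A_x = 15.28 kN, A_y = 7.238 kN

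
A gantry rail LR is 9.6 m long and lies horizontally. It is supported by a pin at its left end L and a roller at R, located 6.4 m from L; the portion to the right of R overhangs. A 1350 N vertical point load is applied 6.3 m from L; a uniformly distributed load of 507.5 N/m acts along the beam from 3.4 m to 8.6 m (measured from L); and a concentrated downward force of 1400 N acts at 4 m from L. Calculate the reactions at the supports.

L_x = 0, L_y = 711.0 N, R_y = 4678 N

Resultant of the distributed load: 507.5 × 5.2 = 2639 N at 6 m from L.
Taking moments about L: R_y·6.4 − 1350·6.3 − (507.5·5.2)·6 − 1400·4 = 0 → R_y = 29939/6.4 = 4677.97 ≈ 4678 N.
ΣF_y = 0: L_y + 4677.97 − 1350 − 507.5·5.2 − 1400 = 0 → L_y = 711.0 N.
ΣF_x = 0: no horizontal applied forces, so L_x = 0.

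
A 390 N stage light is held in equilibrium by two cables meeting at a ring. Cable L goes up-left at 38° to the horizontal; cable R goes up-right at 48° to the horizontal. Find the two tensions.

T_L = 261.6 N, T_R = 308.1 N

ΣF_x = 0: −T_L·cos38° + T_R·cos48° = 0 → T_R = 1.17766·T_L.
ΣF_y = 0: T_L·sin38° + T_R·sin48° = 390.
Substitute: T_L·(0.615661 + 1.17766·0.743145) = 390 → T_L = 261.599 ≈ 261.6 N.
Then T_R = 1.17766 × 261.599 = 308.1 N.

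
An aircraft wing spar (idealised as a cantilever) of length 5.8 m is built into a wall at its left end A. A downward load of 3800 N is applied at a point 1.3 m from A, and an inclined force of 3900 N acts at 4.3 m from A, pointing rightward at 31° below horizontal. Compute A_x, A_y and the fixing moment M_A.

ΣF_x = 0: A_x + 3900·cos31° = 0 → A_x = -3343 N.
ΣF_y = 0: A_y − 3800 − 3900·sin31° = 0 → A_y = 5809 N.
ΣM about A: M_A − 3800·1.3 − 3900·sin31°·4.3 = 0 → M_A = 13580 N·m.

A_x = -3343 N, A_y = 5809 N, M_A = 13580 N·m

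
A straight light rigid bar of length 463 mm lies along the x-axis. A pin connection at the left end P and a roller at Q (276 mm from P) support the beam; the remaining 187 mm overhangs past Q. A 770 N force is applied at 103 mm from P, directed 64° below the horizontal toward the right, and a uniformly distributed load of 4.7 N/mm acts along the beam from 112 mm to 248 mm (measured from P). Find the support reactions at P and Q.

Resultant of the distributed load: 4.7 × 136 = 639.2 N at 180 mm from P.
Taking moments about P: Q_y·276 − 770·sin64°·103 − (4.7·136)·180 = 0 → Q_y = 186339/276 = 675.141 ≈ 675.1 N.
ΣF_y = 0: P_y + 675.141 − 770·sin64° − 4.7·136 = 0 → P_y = 656.1 N.
ΣF_x = 0: P_x + 770·cos64° = 0 → P_x = -337.5 N.

P_x = -337.5 N, P_y = 656.1 N, Q_y = 675.1 N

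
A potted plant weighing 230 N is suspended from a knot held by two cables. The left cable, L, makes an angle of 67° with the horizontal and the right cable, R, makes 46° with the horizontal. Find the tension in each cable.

T_L = 173.6 N, T_R = 97.63 N

ΣF_x = 0: −T_L·cos67° + T_R·cos46° = 0 → T_R = 0.56248·T_L.
ΣF_y = 0: T_L·sin67° + T_R·sin46° = 230.
Substitute: T_L·(0.920505 + 0.56248·0.71934) = 230 → T_L = 173.569 ≈ 173.6 N.
Then T_R = 0.56248 × 173.569 = 97.63 N.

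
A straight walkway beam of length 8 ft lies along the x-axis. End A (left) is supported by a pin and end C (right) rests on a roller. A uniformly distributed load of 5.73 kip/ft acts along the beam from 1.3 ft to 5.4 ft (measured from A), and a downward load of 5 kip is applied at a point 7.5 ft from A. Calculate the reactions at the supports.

A_x = 0, A_y = 13.97 kip, C_y = 14.53 kip

Resultant of the distributed load: 5.73 × 4.1 = 23.493 kip at 3.35 ft from A.
ΣM about A: C_y·8 − (5.73·4.1)·3.35 − 5·7.5 = 0 → C_y = 116.20155/8 = 14.5252 ≈ 14.53 kip.
ΣF_y = 0: A_y + 14.5252 − 5.73·4.1 − 5 = 0 → A_y = 13.97 kip.
ΣF_x = 0: no horizontal applied forces, so A_x = 0.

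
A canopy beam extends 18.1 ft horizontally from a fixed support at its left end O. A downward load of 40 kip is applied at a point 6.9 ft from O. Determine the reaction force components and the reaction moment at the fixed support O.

ΣF_x = 0: O_x = 0.
ΣF_y = 0: O_y − 40 = 0 → O_y = 40.00 kip.
ΣM about O: M_O − 40·6.9 = 0 → M_O = 276.0 kip·ft.

O_x = 0, O_y = 40.00 kip, M_O = 276.0 kip·ft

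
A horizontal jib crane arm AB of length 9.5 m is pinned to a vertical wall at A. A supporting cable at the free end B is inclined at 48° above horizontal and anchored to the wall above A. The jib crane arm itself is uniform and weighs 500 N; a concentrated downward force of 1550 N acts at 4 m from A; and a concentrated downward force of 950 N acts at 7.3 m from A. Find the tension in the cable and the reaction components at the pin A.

ΣM about A: T·sin48°·9.5 − 500·4.75 − 1550·4 − 950·7.3 = 0 → T = 15510/(9.5·0.743145) = 2196.92 ≈ 2197 N.
ΣF_x = 0: A_x − T·cos48° = 0 → A_x = 2196.92 × 0.669131 = 1470 N.
ΣF_y = 0: A_y + T·sin48° − 500 − 1550 − 950 = 0 → A_y = 3000 − 2196.92 × 0.743145 = 1367 N.

T = 2197 N, A_x = 1470 N, A_y = 1367 N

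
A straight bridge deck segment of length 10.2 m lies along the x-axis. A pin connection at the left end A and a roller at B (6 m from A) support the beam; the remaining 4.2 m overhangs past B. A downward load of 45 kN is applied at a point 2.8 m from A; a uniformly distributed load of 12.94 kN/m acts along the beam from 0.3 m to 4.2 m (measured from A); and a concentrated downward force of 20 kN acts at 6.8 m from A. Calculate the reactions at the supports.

A_x = 0, A_y = 52.87 kN, B_y = 62.59 kN

Resultant of the distributed load: 12.94 × 3.9 = 50.466 kN at 2.25 m from A.
Taking moments about A: B_y·6 − 45·2.8 − (12.94·3.9)·2.25 − 20·6.8 = 0 → B_y = 375.5485/6 = 62.5914 ≈ 62.59 kN.
ΣF_y = 0: A_y + 62.5914 − 45 − 12.94·3.9 − 20 = 0 → A_y = 52.87 kN.
ΣF_x = 0: no horizontal applied forces, so A_x = 0.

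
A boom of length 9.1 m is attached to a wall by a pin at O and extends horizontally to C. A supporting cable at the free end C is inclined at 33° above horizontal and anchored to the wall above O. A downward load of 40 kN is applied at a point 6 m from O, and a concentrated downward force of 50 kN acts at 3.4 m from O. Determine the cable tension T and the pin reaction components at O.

T = 82.72 kN, O_x = 69.38 kN, O_y = 44.95 kN

ΣM about O: T·sin33°·9.1 − 40·6 − 50·3.4 = 0 → T = 410/(9.1·0.544639) = 82.7244 ≈ 82.72 kN.
ΣF_x = 0: O_x − T·cos33° = 0 → O_x = 82.7244 × 0.838671 = 69.38 kN.
ΣF_y = 0: O_y + T·sin33° − 40 − 50 = 0 → O_y = 90 − 82.7244 × 0.544639 = 44.95 kN.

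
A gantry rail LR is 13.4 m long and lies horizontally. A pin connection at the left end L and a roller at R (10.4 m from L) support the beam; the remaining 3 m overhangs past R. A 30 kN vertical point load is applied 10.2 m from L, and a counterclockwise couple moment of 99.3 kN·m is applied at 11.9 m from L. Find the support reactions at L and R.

Taking moments about L: R_y·10.4 − 30·10.2 + 99.3 = 0 → R_y = 206.7/10.4 = 19.875 ≈ 19.88 kN.
ΣF_y = 0: L_y + 19.875 − 30 = 0 → L_y = 10.12 kN.
ΣF_x = 0: no horizontal applied forces, so L_x = 0.

L_x = 0, L_y = 10.12 kN, R_y = 19.88 kN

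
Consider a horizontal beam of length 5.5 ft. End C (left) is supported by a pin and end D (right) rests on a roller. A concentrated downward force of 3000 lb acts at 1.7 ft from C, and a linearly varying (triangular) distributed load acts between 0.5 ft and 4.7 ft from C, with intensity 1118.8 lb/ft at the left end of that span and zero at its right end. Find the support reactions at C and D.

Resultant of the triangular load: ½ × 1118.8 × 4.2 = 2349.48 lb, acting at 1.9 ft from C (one-third of the span from the peak).
Moments about C: D_y·5.5 − 3000·1.7 − (½·1118.8·4.2)·1.9 = 0 → D_y = 9564.012/5.5 = 1738.91 ≈ 1739 lb.
ΣF_y = 0: C_y + 1738.91 − 3000 − ½·1118.8·4.2 = 0 → C_y = 3611 lb.
ΣF_x = 0: no horizontal applied forces, so C_x = 0.

C_x = 0, C_y = 3611 lb, D_y = 1739 lb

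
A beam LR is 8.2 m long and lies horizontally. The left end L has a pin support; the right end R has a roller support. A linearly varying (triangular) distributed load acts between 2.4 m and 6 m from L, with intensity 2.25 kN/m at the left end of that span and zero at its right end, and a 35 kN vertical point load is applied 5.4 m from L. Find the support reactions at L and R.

L_x = 0, L_y = 14.22 kN, R_y = 24.83 kN

Resultant of the triangular load: ½ × 2.25 × 3.6 = 4.05 kN, acting at 3.6 m from L (one-third of the span from the peak).
ΣM about L: R_y·8.2 − (½·2.25·3.6)·3.6 − 35·5.4 = 0 → R_y = 203.58/8.2 = 24.8268 ≈ 24.83 kN.
ΣF_y = 0: L_y + 24.8268 − ½·2.25·3.6 − 35 = 0 → L_y = 14.22 kN.
ΣF_x = 0: no horizontal applied forces, so L_x = 0.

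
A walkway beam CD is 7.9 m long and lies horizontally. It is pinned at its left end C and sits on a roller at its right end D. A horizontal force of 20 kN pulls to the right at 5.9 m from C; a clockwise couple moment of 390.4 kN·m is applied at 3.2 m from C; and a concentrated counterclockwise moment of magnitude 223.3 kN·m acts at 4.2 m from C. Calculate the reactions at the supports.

ΣM about C: D_y·7.9 − 390.4 + 223.3 = 0 → D_y = 167.1/7.9 = 21.1519 ≈ 21.15 kN.
ΣF_y = 0: C_y + 21.1519  = 0 → C_y = -21.15 kN.
ΣF_x = 0: C_x + 20 = 0 → C_x = -20.00 kN.

C_x = -20.00 kN, C_y = -21.15 kN, D_y = 21.15 kN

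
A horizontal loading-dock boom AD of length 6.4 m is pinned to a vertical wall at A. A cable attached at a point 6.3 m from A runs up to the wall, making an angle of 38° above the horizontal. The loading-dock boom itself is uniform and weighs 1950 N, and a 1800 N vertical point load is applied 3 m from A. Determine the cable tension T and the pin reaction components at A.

T = 3001 N, A_x = 2365 N, A_y = 1902 N

ΣM about A: T·sin38°·6.3 − 1950·3.2 − 1800·3 = 0 → T = 11640/(6.3·0.615661) = 3001.03 ≈ 3001 N.
ΣF_x = 0: A_x − T·cos38° = 0 → A_x = 3001.03 × 0.788011 = 2365 N.
ΣF_y = 0: A_y + T·sin38° − 1950 − 1800 = 0 → A_y = 3750 − 3001.03 × 0.615661 = 1902 N.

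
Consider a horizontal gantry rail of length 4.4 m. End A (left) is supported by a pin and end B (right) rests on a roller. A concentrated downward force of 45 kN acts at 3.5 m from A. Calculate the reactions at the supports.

Taking moments about A: B_y·4.4 − 45·3.5 = 0 → B_y = 157.5/4.4 = 35.7955 ≈ 35.80 kN.
ΣF_y = 0: A_y + 35.7955 − 45 = 0 → A_y = 9.205 kN.
ΣF_x = 0: no horizontal applied forces, so A_x = 0.

A_x = 0, A_y = 9.205 kN, B_y = 35.80 kN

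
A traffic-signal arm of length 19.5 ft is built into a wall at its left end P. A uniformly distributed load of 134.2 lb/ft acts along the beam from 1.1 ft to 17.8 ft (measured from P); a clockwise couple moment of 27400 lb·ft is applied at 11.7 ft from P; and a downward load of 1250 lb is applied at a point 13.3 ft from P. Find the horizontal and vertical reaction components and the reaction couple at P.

P_x = 0, P_y = 3491 lb, M_P = 65200 lb·ft

Resultant of the distributed load: 134.2 × 16.7 = 2241.14 lb at 9.45 ft from P.
ΣF_x = 0: P_x = 0.
ΣF_y = 0: P_y − 134.2·16.7 − 1250 = 0 → P_y = 3491 lb.
ΣM about P: M_P − (134.2·16.7)·9.45 − 27400 − 1250·13.3 = 0 → M_P = 65200 lb·ft.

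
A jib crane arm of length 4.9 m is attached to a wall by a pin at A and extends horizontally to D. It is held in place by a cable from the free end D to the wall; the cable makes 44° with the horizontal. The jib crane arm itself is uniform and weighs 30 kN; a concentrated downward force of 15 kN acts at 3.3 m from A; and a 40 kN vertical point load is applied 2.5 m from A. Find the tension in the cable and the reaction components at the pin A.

ΣM about A: T·sin44°·4.9 − 30·2.45 − 15·3.3 − 40·2.5 = 0 → T = 223/(4.9·0.694658) = 65.5145 ≈ 65.51 kN.
ΣF_x = 0: A_x − T·cos44° = 0 → A_x = 65.5145 × 0.71934 = 47.13 kN.
ΣF_y = 0: A_y + T·sin44° − 30 − 15 − 40 = 0 → A_y = 85 − 65.5145 × 0.694658 = 39.49 kN.

T = 65.51 kN, A_x = 47.13 kN, A_y = 39.49 kN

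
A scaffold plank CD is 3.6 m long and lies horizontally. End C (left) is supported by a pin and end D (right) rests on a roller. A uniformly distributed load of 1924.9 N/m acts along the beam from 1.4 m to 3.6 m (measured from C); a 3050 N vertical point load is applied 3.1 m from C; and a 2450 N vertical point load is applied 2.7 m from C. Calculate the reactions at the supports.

Resultant of the distributed load: 1924.9 × 2.2 = 4234.78 N at 2.5 m from C.
Taking moments about C: D_y·3.6 − (1924.9·2.2)·2.5 − 3050·3.1 − 2450·2.7 = 0 → D_y = 26656.95/3.6 = 7404.71 ≈ 7405 N.
ΣF_y = 0: C_y + 7404.71 − 1924.9·2.2 − 3050 − 2450 = 0 → C_y = 2330 N.
ΣF_x = 0: no horizontal applied forces, so C_x = 0.

C_x = 0, C_y = 2330 N, D_y = 7405 N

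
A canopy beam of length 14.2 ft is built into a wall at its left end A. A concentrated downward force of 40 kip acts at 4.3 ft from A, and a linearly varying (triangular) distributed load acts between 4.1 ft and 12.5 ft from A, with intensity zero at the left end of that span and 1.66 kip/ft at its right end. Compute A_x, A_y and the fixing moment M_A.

Resultant of the triangular load: ½ × 1.66 × 8.4 = 6.972 kip, acting at 9.7 ft from A (one-third of the span from the peak).
ΣF_x = 0: A_x = 0.
ΣF_y = 0: A_y − 40 − ½·1.66·8.4 = 0 → A_y = 46.97 kip.
ΣM about A: M_A − 40·4.3 − (½·1.66·8.4)·9.7 = 0 → M_A = 239.6 kip·ft.

A_x = 0, A_y = 46.97 kip, M_A = 239.6 kip·ft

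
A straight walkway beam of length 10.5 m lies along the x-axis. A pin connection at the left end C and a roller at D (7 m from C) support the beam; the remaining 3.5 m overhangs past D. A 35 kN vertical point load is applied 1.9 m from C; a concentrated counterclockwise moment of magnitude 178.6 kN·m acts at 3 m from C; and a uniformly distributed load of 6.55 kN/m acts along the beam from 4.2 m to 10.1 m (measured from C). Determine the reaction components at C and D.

Resultant of the distributed load: 6.55 × 5.9 = 38.645 kN at 7.15 m from C.
Moments about C: D_y·7 − 35·1.9 + 178.6 − (6.55·5.9)·7.15 = 0 → D_y = 164.21175/7 = 23.4588 ≈ 23.46 kN.
ΣF_y = 0: C_y + 23.4588 − 35 − 6.55·5.9 = 0 → C_y = 50.19 kN.
ΣF_x = 0: no horizontal applied forces, so C_x = 0.

C_x = 0, C_y = 50.19 kN, D_y = 23.46 kN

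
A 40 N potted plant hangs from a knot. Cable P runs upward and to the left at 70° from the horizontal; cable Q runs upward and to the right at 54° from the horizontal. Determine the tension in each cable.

T_P = 28.36 N, T_Q = 16.50 N

ΣF_x = 0: −T_P·cos70° + T_Q·cos54° = 0 → T_Q = 0.581879·T_P.
ΣF_y = 0: T_P·sin70° + T_Q·sin54° = 40.
Substitute: T_P·(0.939693 + 0.581879·0.809017) = 40 → T_P = 28.3599 ≈ 28.36 N.
Then T_Q = 0.581879 × 28.3599 = 16.50 N.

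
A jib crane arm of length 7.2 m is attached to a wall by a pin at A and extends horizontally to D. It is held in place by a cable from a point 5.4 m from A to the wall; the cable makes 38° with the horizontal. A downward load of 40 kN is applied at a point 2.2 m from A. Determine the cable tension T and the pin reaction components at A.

T = 26.47 kN, A_x = 20.86 kN, A_y = 23.70 kN

ΣM about A: T·sin38°·5.4 − 40·2.2 = 0 → T = 88/(5.4·0.615661) = 26.4696 ≈ 26.47 kN.
ΣF_x = 0: A_x − T·cos38° = 0 → A_x = 26.4696 × 0.788011 = 20.86 kN.
ΣF_y = 0: A_y + T·sin38° − 40 = 0 → A_y = 40 − 26.4696 × 0.615661 = 23.70 kN.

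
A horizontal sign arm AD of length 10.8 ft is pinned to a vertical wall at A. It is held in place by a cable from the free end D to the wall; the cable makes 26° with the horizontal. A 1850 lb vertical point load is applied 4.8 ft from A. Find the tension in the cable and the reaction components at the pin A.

T = 1876 lb, A_x = 1686 lb, A_y = 1028 lb

ΣM about A: T·sin26°·10.8 − 1850·4.8 = 0 → T = 8880/(10.8·0.438371) = 1875.63 ≈ 1876 lb.
ΣF_x = 0: A_x − T·cos26° = 0 → A_x = 1875.63 × 0.898794 = 1686 lb.
ΣF_y = 0: A_y + T·sin26° − 1850 = 0 → A_y = 1850 − 1875.63 × 0.438371 = 1028 lb.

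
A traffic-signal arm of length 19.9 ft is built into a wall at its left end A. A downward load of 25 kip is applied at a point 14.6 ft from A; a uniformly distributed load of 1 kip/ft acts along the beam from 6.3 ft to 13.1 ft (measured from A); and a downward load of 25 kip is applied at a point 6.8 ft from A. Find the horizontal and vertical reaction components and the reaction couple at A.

A_x = 0, A_y = 56.80 kip, M_A = 601.0 kip·ft

Resultant of the distributed load: 1 × 6.8 = 6.8 kip at 9.7 ft from A.
ΣF_x = 0: A_x = 0.
ΣF_y = 0: A_y − 25 − 1·6.8 − 25 = 0 → A_y = 56.80 kip.
ΣM about A: M_A − 25·14.6 − (1·6.8)·9.7 − 25·6.8 = 0 → M_A = 601.0 kip·ft.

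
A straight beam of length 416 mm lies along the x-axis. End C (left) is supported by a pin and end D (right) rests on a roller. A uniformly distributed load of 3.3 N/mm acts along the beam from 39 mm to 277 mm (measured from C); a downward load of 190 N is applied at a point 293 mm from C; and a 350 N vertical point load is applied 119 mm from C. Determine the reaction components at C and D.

Resultant of the distributed load: 3.3 × 238 = 785.4 N at 158 mm from C.
ΣM about C: D_y·416 − (3.3·238)·158 − 190·293 − 350·119 = 0 → D_y = 221413.2/416 = 532.243 ≈ 532.2 N.
ΣF_y = 0: C_y + 532.243 − 3.3·238 − 190 − 350 = 0 → C_y = 793.2 N.
ΣF_x = 0: no horizontal applied forces, so C_x = 0.

C_x = 0, C_y = 793.2 N, D_y = 532.2 N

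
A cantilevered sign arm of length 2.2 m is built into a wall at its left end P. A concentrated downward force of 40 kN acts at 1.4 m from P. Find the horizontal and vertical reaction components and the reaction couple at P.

P_x = 0, P_y = 40.00 kN, M_P = 56.00 kN·m

ΣF_x = 0: P_x = 0.
ΣF_y = 0: P_y − 40 = 0 → P_y = 40.00 kN.
ΣM about P: M_P − 40·1.4 = 0 → M_P = 56.00 kN·m.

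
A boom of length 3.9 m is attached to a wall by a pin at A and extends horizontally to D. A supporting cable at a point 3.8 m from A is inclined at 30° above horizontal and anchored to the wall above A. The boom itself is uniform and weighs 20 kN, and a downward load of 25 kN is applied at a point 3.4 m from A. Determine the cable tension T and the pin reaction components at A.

ΣM about A: T·sin30°·3.8 − 20·1.95 − 25·3.4 = 0 → T = 124/(3.8·0.5) = 65.2632 ≈ 65.26 kN.
ΣF_x = 0: A_x − T·cos30° = 0 → A_x = 65.2632 × 0.866025 = 56.52 kN.
ΣF_y = 0: A_y + T·sin30° − 20 − 25 = 0 → A_y = 45 − 65.2632 × 0.5 = 12.37 kN.

T = 65.26 kN, A_x = 56.52 kN, A_y = 12.37 kN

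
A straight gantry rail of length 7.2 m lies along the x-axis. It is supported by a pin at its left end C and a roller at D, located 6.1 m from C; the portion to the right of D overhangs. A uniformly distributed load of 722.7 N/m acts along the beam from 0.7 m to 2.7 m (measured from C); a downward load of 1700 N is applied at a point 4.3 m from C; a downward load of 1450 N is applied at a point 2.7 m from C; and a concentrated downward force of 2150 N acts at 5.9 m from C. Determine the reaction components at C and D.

C_x = 0, C_y = 2423 N, D_y = 4322 N

Resultant of the distributed load: 722.7 × 2 = 1445.4 N at 1.7 m from C.
ΣM about C: D_y·6.1 − (722.7·2)·1.7 − 1700·4.3 − 1450·2.7 − 2150·5.9 = 0 → D_y = 26367.18/6.1 = 4322.49 ≈ 4322 N.
ΣF_y = 0: C_y + 4322.49 − 722.7·2 − 1700 − 1450 − 2150 = 0 → C_y = 2423 N.
ΣF_x = 0: no horizontal applied forces, so C_x = 0.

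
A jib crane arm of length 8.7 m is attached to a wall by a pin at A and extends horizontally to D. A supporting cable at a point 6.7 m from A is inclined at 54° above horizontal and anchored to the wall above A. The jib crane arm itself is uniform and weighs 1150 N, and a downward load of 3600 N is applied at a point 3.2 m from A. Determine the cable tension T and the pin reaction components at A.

T = 3048 N, A_x = 1792 N, A_y = 2284 N

ΣM about A: T·sin54°·6.7 − 1150·4.35 − 3600·3.2 = 0 → T = 16522.5/(6.7·0.809017) = 3048.2 ≈ 3048 N.
ΣF_x = 0: A_x − T·cos54° = 0 → A_x = 3048.2 × 0.587785 = 1792 N.
ΣF_y = 0: A_y + T·sin54° − 1150 − 3600 = 0 → A_y = 4750 − 3048.2 × 0.809017 = 2284 N.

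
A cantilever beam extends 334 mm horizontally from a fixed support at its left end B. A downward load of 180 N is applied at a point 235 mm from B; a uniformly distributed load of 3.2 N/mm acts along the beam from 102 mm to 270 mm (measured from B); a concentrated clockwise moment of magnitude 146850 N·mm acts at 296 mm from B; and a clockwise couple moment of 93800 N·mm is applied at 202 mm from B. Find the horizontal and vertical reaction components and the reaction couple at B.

B_x = 0, B_y = 717.6 N, M_B = 382900 N·mm

Resultant of the distributed load: 3.2 × 168 = 537.6 N at 186 mm from B.
ΣF_x = 0: B_x = 0.
ΣF_y = 0: B_y − 180 − 3.2·168 = 0 → B_y = 717.6 N.
ΣM about B: M_B − 180·235 − (3.2·168)·186 − 146850 − 93800 = 0 → M_B = 382900 N·mm.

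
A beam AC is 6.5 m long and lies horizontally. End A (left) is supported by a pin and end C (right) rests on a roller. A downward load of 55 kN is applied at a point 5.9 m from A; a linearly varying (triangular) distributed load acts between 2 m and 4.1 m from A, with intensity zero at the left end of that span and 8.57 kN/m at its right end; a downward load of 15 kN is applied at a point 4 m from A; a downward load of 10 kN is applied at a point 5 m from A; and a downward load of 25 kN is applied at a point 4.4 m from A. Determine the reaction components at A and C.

A_x = 0, A_y = 25.52 kN, C_y = 88.48 kN

Resultant of the triangular load: ½ × 8.57 × 2.1 = 8.9985 kN, acting at 3.4 m from A (one-third of the span from the peak).
ΣM about A: C_y·6.5 − 55·5.9 − (½·8.57·2.1)·3.4 − 15·4 − 10·5 − 25·4.4 = 0 → C_y = 575.0949/6.5 = 88.4761 ≈ 88.48 kN.
ΣF_y = 0: A_y + 88.4761 − 55 − ½·8.57·2.1 − 15 − 10 − 25 = 0 → A_y = 25.52 kN.
ΣF_x = 0: no horizontal applied forces, so A_x = 0.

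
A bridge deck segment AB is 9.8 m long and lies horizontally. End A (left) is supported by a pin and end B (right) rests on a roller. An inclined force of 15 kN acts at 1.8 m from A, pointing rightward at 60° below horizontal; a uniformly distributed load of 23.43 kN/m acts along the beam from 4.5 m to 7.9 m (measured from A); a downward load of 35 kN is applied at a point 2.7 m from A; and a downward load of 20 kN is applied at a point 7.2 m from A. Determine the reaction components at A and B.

Resultant of the distributed load: 23.43 × 3.4 = 79.662 kN at 6.2 m from A.
Moments about A: B_y·9.8 − 15·sin60°·1.8 − (23.43·3.4)·6.2 − 35·2.7 − 20·7.2 = 0 → B_y = 755.787/9.8 = 77.1211 ≈ 77.12 kN.
ΣF_y = 0: A_y + 77.1211 − 15·sin60° − 23.43·3.4 − 35 − 20 = 0 → A_y = 70.53 kN.
ΣF_x = 0: A_x + 15·cos60° = 0 → A_x = -7.500 kN.

A_x = -7.500 kN, A_y = 70.53 kN, B_y = 77.12 kN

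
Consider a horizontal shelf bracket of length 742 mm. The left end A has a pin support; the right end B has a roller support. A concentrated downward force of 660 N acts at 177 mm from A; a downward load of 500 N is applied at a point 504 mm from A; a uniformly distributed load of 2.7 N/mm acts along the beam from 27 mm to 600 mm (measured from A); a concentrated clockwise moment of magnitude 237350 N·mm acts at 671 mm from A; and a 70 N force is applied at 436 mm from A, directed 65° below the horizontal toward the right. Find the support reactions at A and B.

A_x = -29.58 N, A_y = 1263 N, B_y = 1508 N

Resultant of the distributed load: 2.7 × 573 = 1547.1 N at 313.5 mm from A.
Moments about A: B_y·742 − 660·177 − 500·504 − (2.7·573)·313.5 − 237350 − 70·sin65°·436 = 0 → B_y = 1118850/742 = 1507.88 ≈ 1508 N.
ΣF_y = 0: A_y + 1507.88 − 660 − 500 − 2.7·573 − 70·sin65° = 0 → A_y = 1263 N.
ΣF_x = 0: A_x + 70·cos65° = 0 → A_x = -29.58 N.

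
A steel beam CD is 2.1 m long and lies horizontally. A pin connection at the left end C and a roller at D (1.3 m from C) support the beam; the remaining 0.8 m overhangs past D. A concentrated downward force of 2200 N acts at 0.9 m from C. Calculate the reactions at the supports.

C_x = 0, C_y = 676.9 N, D_y = 1523 N

Taking moments about C: D_y·1.3 − 2200·0.9 = 0 → D_y = 1980/1.3 = 1523.08 ≈ 1523 N.
ΣF_y = 0: C_y + 1523.08 − 2200 = 0 → C_y = 676.9 N.
ΣF_x = 0: no horizontal applied forces, so C_x = 0.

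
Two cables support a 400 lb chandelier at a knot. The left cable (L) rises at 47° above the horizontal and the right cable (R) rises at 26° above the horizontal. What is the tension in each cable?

T_L = 375.9 lb, T_R = 285.3 lb

ΣF_x = 0: −T_L·cos47° + T_R·cos26° = 0 → T_R = 0.758793·T_L.
ΣF_y = 0: T_L·sin47° + T_R·sin26° = 400.
Substitute: T_L·(0.731354 + 0.758793·0.438371) = 400 → T_L = 375.944 ≈ 375.9 lb.
Then T_R = 0.758793 × 375.944 = 285.3 lb.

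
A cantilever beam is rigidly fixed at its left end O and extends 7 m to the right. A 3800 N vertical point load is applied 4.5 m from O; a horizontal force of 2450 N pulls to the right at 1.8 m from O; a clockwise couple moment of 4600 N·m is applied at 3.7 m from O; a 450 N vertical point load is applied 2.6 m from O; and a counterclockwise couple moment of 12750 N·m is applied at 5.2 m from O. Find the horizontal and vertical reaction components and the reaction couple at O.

O_x = -2450 N, O_y = 4250 N, M_O = 10120 N·m

ΣF_x = 0: O_x + 2450 = 0 → O_x = -2450 N.
ΣF_y = 0: O_y − 3800 − 450 = 0 → O_y = 4250 N.
ΣM about O: M_O − 3800·4.5 − 4600 − 450·2.6 + 12750 = 0 → M_O = 10120 N·m.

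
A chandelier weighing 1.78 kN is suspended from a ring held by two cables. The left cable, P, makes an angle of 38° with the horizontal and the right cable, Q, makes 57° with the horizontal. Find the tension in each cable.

T_P = 0.9732 kN, T_Q = 1.408 kN

ΣF_x = 0: −T_P·cos38° + T_Q·cos57° = 0 → T_Q = 1.44685·T_P.
ΣF_y = 0: T_P·sin38° + T_Q·sin57° = 1.78.
Substitute: T_P·(0.615661 + 1.44685·0.838671) = 1.78 → T_P = 0.97316 ≈ 0.9732 kN.
Then T_Q = 1.44685 × 0.97316 = 1.408 kN.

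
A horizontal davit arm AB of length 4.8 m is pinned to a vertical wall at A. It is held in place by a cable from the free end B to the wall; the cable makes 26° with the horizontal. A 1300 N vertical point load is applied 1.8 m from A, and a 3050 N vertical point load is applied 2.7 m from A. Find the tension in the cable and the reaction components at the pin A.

T = 5026 N, A_x = 4517 N, A_y = 2147 N

ΣM about A: T·sin26°·4.8 − 1300·1.8 − 3050·2.7 = 0 → T = 10575/(4.8·0.438371) = 5025.71 ≈ 5026 N.
ΣF_x = 0: A_x − T·cos26° = 0 → A_x = 5025.71 × 0.898794 = 4517 N.
ΣF_y = 0: A_y + T·sin26° − 1300 − 3050 = 0 → A_y = 4350 − 5025.71 × 0.438371 = 2147 N.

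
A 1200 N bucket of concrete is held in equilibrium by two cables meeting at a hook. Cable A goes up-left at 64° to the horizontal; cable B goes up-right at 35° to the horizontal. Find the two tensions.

T_A = 995.2 N, T_B = 532.6 N

ΣF_x = 0: −T_A·cos64° + T_B·cos35° = 0 → T_B = 0.535152·T_A.
ΣF_y = 0: T_A·sin64° + T_B·sin35° = 1200.
Substitute: T_A·(0.898794 + 0.535152·0.573576) = 1200 → T_A = 995.236 ≈ 995.2 N.
Then T_B = 0.535152 × 995.236 = 532.6 N.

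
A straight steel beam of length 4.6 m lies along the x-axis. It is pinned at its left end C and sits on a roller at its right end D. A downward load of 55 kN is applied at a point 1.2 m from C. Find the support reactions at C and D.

C_x = 0, C_y = 40.65 kN, D_y = 14.35 kN

Moments about C: D_y·4.6 − 55·1.2 = 0 → D_y = 66/4.6 = 14.3478 ≈ 14.35 kN.
ΣF_y = 0: C_y + 14.3478 − 55 = 0 → C_y = 40.65 kN.
ΣF_x = 0: no horizontal applied forces, so C_x = 0.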